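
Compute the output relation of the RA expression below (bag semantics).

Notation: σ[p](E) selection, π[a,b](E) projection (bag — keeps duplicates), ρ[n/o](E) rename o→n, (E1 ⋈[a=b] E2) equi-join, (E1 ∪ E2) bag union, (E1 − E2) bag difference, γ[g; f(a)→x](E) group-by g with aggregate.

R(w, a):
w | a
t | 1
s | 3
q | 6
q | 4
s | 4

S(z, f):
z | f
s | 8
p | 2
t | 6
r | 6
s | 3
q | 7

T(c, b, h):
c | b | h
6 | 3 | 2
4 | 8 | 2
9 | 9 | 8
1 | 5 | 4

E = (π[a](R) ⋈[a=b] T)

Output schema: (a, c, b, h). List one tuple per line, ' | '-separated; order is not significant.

Subexpression sizes:
  R → 5
  π[a](R) → 5
  T → 4
  (π[a](R) ⋈[a=b] T) → 1

== RESULT ==
a | c | b | h
3 | 6 | 3 | 2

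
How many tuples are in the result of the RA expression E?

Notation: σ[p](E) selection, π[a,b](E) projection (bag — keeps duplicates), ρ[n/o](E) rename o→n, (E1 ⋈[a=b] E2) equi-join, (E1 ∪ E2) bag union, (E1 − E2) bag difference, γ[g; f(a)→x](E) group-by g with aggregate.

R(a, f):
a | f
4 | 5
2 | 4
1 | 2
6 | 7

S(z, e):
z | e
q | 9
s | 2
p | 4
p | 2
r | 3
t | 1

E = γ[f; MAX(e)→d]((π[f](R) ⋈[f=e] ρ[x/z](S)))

Per-node cardinality:
  R → 4
  π[f](R) → 4
  S → 6
  ρ[x/z](S) → 6
  (π[f](R) ⋈[f=e] ρ[x/z](S)) → 3
  γ[f; MAX(e)→d]((π[f](R) ⋈[f=e] ρ[x/z](S))) → 2

|E| = 2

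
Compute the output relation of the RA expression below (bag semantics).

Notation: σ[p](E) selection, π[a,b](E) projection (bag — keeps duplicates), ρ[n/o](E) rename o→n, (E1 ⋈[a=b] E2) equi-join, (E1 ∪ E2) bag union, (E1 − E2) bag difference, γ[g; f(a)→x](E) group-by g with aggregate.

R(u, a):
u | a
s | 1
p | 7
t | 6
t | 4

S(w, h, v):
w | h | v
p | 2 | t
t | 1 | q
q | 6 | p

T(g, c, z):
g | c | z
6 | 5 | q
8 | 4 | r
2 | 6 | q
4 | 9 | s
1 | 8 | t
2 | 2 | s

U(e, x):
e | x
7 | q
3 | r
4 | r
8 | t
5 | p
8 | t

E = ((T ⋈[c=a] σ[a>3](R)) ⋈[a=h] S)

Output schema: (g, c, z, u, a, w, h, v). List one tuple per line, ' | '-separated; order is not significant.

Stepwise |·|:
  T → 6
  R → 4
  σ[a>3](R) → 3
  (T ⋈[c=a] σ[a>3](R)) → 2
  S → 3
  ((T ⋈[c=a] σ[a>3](R)) ⋈[a=h] S) → 1

== RESULT ==
g | c | z | u | a | w | h | v
2 | 6 | q | t | 6 | q | 6 | p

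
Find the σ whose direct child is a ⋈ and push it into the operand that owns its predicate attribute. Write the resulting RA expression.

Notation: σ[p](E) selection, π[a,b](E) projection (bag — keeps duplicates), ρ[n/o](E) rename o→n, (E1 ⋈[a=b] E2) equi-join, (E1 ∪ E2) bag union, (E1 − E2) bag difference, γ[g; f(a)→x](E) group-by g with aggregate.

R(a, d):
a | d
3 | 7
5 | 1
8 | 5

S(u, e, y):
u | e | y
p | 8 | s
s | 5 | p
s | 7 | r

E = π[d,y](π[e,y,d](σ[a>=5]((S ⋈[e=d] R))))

σ filters on a, owned by the right side.
E' = π[d,y](π[e,y,d]((S ⋈[e=d] σ[a>=5](R))))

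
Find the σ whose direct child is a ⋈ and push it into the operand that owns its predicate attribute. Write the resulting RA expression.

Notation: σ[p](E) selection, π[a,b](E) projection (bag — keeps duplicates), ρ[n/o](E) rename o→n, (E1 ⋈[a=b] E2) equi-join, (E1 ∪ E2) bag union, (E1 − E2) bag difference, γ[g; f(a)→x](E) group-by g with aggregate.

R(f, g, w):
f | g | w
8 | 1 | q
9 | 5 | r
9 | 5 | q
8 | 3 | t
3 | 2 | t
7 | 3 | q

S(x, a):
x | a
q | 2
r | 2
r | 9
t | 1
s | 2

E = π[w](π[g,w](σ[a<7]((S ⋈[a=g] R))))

σ filters on a, owned by the left side.
E' = π[w](π[g,w]((σ[a<7](S) ⋈[a=g] R)))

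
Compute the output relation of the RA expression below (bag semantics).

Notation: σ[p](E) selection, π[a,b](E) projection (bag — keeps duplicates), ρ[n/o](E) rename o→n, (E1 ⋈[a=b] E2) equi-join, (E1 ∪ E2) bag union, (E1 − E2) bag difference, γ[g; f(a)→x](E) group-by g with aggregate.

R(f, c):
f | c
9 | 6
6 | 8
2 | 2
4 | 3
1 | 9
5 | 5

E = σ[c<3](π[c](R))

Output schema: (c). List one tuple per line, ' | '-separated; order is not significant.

Stepwise |·|:
  R → 6
  π[c](R) → 6
  σ[c<3](π[c](R)) → 1

== RESULT ==
c
2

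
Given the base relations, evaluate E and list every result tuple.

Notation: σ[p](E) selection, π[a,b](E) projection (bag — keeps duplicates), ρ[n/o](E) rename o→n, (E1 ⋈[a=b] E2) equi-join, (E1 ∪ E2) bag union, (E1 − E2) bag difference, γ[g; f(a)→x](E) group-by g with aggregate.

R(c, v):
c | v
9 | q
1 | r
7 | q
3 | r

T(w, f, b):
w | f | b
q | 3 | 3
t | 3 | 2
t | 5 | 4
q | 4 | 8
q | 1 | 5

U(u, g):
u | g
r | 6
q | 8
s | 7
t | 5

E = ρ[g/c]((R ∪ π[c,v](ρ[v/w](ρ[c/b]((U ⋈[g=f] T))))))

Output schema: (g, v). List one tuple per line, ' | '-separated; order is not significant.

Stepwise |·|:
  R → 4
  U → 4
  T → 5
  (U ⋈[g=f] T) → 1
  ρ[c/b]((U ⋈[g=f] T)) → 1
  ρ[v/w](ρ[c/b]((U ⋈[g=f] T))) → 1
  π[c,v](ρ[v/w](ρ[c/b]((U ⋈[g=f] T)))) → 1
  (R ∪ π[c,v](ρ[v/w](ρ[c/b]((U ⋈[g=f] T))))) → 5
  ρ[g/c]((R ∪ π[c,v](ρ[v/w](ρ[c/b]((U ⋈[g=f] T)))))) → 5

== RESULT ==
g | v
1 | r
3 | r
4 | t
7 | q
9 | q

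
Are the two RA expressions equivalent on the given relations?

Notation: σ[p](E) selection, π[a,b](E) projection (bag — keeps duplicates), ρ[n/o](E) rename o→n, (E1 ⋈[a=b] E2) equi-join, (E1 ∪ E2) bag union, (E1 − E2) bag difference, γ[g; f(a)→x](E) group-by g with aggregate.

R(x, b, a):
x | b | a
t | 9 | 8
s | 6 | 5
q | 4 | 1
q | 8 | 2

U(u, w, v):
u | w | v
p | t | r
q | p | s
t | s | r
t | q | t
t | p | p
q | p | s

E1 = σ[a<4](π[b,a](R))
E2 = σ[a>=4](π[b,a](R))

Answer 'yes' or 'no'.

E1 stepwise |·|:
  R → 4
  π[b,a](R) → 4
  σ[a<4](π[b,a](R)) → 2
E2 stepwise |·|:
  R → 4
  π[b,a](R) → 4
  σ[a>=4](π[b,a](R)) → 2

E1 result:
b | a
4 | 1
8 | 2
E2 result:
b | a
6 | 5
9 | 8
Witness: (8, 2) appears 1× in E1 but 0× in E2.

no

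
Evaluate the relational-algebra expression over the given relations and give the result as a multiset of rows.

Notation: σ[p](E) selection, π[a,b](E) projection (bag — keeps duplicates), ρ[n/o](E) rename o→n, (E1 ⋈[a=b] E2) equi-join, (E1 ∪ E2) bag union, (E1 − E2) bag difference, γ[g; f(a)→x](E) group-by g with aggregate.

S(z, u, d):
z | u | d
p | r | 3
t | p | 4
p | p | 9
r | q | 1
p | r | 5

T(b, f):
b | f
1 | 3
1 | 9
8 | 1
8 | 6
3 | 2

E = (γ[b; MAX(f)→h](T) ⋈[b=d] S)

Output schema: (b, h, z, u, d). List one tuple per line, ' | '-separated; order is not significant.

Per-node cardinality:
  T → 5
  γ[b; MAX(f)→h](T) → 3
  S → 5
  (γ[b; MAX(f)→h](T) ⋈[b=d] S) → 2

== RESULT ==
b | h | z | u | d
1 | 9 | r | q | 1
3 | 2 | p | r | 3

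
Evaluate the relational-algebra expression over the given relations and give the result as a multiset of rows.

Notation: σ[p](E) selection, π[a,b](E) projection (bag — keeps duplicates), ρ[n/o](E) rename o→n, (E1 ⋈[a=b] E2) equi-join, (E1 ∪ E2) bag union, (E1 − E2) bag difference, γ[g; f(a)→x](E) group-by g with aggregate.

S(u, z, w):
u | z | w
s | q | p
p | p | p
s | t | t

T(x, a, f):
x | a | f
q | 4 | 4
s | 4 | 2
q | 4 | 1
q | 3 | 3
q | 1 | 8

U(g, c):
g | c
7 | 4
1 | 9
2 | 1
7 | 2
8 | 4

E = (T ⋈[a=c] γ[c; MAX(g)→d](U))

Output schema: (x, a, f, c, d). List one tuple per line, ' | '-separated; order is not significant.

Stepwise |·|:
  T → 5
  U → 5
  γ[c; MAX(g)→d](U) → 4
  (T ⋈[a=c] γ[c; MAX(g)→d](U)) → 4

== RESULT ==
x | a | f | c | d
q | 1 | 8 | 1 | 2
q | 4 | 1 | 4 | 8
q | 4 | 4 | 4 | 8
s | 4 | 2 | 4 | 8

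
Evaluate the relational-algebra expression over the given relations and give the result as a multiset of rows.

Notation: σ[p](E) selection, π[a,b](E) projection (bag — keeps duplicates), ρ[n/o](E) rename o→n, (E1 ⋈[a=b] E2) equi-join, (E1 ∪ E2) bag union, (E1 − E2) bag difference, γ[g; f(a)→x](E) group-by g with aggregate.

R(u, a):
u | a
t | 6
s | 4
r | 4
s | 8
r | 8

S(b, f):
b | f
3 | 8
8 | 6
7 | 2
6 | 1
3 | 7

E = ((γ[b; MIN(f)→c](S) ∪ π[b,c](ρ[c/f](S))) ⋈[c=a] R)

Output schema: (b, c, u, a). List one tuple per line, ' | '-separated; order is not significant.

Per-node cardinality:
  S → 5
  γ[b; MIN(f)→c](S) → 4
  S → 5
  ρ[c/f](S) → 5
  π[b,c](ρ[c/f](S)) → 5
  (γ[b; MIN(f)→c](S) ∪ π[b,c](ρ[c/f](S))) → 9
  R → 5
  ((γ[b; MIN(f)→c](S) ∪ π[b,c](ρ[c/f](S))) ⋈[c=a] R) → 4

== RESULT ==
b | c | u | a
3 | 8 | r | 8
3 | 8 | s | 8
8 | 6 | t | 6
8 | 6 | t | 6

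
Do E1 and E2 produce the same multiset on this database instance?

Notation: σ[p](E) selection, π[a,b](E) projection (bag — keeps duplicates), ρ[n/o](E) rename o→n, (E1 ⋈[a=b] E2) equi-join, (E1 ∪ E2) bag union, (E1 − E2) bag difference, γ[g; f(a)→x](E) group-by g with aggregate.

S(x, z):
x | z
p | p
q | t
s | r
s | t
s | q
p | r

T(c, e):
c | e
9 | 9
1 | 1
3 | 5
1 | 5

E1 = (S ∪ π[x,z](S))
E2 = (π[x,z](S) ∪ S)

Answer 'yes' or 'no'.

E1 per-node cardinality:
  S → 6
  S → 6
  π[x,z](S) → 6
  (S ∪ π[x,z](S)) → 12
E2 per-node cardinality:
  S → 6
  π[x,z](S) → 6
  S → 6
  (π[x,z](S) ∪ S) → 12

E1 and E2 produce the same multiset:
x | z
p | p
p | p
p | r
p | r
q | t
q | t
s | q
s | q
s | r
s | r
s | t
s | t

yes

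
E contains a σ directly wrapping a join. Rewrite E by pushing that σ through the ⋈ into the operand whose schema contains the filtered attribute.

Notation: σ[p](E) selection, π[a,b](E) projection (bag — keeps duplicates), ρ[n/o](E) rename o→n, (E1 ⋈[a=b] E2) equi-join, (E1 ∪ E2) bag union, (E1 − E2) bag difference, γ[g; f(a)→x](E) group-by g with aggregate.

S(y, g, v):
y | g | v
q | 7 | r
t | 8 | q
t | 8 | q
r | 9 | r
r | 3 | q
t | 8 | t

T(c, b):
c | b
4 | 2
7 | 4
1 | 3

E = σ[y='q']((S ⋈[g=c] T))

σ filters on y, owned by the left side.
E' = (σ[y='q'](S) ⋈[g=c] T)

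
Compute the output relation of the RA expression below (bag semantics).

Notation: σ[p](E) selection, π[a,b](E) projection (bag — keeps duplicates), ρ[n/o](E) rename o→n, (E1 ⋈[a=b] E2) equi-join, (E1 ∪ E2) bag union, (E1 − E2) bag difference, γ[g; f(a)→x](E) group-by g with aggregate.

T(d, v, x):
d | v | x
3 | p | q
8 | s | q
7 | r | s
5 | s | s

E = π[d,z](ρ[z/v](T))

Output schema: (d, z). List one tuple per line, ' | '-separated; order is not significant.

Stepwise |·|:
  T → 4
  ρ[z/v](T) → 4
  π[d,z](ρ[z/v](T)) → 4

== RESULT ==
d | z
3 | p
5 | s
7 | r
8 | s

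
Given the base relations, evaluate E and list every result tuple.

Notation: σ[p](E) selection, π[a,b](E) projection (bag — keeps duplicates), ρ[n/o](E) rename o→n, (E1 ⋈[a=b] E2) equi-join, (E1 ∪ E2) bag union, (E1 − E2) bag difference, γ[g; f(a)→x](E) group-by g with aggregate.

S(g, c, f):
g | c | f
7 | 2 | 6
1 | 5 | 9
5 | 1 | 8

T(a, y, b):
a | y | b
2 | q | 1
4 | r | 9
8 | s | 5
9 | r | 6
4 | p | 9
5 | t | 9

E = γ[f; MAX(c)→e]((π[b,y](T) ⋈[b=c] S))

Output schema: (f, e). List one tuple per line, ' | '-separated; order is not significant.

Subexpression sizes:
  T → 6
  π[b,y](T) → 6
  S → 3
  (π[b,y](T) ⋈[b=c] S) → 2
  γ[f; MAX(c)→e]((π[b,y](T) ⋈[b=c] S)) → 2

== RESULT ==
f | e
8 | 1
9 | 5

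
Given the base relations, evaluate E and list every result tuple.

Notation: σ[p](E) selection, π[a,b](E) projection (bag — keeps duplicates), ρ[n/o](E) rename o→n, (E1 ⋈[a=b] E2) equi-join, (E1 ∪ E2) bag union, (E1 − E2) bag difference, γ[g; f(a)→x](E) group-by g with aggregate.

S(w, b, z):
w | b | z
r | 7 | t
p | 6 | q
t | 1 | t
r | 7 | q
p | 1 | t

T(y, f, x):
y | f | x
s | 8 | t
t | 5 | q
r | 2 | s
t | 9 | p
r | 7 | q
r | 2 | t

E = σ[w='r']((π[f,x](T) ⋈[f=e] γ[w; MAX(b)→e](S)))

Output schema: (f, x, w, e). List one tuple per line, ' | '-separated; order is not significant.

Row counts bottom-up:
  T → 6
  π[f,x](T) → 6
  S → 5
  γ[w; MAX(b)→e](S) → 3
  (π[f,x](T) ⋈[f=e] γ[w; MAX(b)→e](S)) → 1
  σ[w='r']((π[f,x](T) ⋈[f=e] γ[w; MAX(b)→e](S))) → 1

== RESULT ==
f | x | w | e
7 | q | r | 7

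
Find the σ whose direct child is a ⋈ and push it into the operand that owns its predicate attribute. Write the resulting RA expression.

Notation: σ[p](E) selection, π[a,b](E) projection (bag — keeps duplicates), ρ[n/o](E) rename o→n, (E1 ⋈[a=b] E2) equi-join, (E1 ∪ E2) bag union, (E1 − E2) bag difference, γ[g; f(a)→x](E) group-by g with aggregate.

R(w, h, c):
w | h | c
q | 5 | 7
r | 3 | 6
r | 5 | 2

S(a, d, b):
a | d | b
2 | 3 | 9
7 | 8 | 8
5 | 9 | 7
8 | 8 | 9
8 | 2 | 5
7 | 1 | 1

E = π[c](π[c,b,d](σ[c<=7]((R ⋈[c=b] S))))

σ filters on c, owned by the left side.
E' = π[c](π[c,b,d]((σ[c<=7](R) ⋈[c=b] S)))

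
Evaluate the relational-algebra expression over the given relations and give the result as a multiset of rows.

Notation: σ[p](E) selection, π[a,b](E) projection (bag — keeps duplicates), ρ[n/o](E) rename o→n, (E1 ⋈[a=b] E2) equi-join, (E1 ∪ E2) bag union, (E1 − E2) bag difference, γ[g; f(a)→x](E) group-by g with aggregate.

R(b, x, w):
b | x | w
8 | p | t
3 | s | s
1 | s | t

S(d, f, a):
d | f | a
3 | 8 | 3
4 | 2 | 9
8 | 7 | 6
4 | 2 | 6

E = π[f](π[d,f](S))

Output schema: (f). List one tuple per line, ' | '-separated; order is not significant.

Subexpression sizes:
  S → 4
  π[d,f](S) → 4
  π[f](π[d,f](S)) → 4

== RESULT ==
f
2
2
7
8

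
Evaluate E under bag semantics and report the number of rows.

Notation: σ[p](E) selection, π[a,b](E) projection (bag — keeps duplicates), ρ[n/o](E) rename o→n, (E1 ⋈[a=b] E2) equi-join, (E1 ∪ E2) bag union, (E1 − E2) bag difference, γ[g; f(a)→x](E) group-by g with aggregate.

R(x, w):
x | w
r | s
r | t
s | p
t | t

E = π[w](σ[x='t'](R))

Stepwise |·|:
  R → 4
  σ[x='t'](R) → 1
  π[w](σ[x='t'](R)) → 1

|E| = 1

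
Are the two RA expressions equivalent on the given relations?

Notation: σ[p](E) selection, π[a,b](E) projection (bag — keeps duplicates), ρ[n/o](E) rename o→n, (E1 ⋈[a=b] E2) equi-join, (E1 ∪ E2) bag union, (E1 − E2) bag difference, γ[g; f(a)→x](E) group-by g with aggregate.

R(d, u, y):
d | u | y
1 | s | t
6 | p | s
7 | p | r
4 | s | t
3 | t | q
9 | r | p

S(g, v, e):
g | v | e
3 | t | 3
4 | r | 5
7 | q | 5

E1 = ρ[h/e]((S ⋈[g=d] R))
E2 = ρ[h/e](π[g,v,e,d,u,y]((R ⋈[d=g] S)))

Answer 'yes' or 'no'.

E1 row counts bottom-up:
  S → 3
  R → 6
  (S ⋈[g=d] R) → 3
  ρ[h/e]((S ⋈[g=d] R)) → 3
E2 row counts bottom-up:
  R → 6
  S → 3
  (R ⋈[d=g] S) → 3
  π[g,v,e,d,u,y]((R ⋈[d=g] S)) → 3
  ρ[h/e](π[g,v,e,d,u,y]((R ⋈[d=g] S))) → 3

E1 and E2 produce the same multiset:
g | v | h | d | u | y
3 | t | 3 | 3 | t | q
4 | r | 5 | 4 | s | t
7 | q | 5 | 7 | p | r

yes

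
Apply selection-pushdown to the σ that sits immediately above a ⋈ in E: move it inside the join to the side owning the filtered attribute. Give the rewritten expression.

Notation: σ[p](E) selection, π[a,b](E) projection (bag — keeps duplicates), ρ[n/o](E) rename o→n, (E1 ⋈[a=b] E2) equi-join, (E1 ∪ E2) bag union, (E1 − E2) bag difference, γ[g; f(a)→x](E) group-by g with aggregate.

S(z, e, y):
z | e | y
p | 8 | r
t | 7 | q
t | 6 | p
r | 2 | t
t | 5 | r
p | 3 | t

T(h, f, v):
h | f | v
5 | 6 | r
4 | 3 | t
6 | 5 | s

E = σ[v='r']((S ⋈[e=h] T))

σ filters on v, owned by the right side.
E' = (S ⋈[e=h] σ[v='r'](T))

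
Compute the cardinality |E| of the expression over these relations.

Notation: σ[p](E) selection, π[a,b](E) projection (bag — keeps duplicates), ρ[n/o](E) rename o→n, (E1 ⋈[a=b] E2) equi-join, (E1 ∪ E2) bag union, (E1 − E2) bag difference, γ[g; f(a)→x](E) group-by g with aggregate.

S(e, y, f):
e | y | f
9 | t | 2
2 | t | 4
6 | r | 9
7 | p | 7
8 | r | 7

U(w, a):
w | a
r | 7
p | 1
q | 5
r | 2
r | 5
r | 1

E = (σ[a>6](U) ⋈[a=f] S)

Subexpression sizes:
  U → 6
  σ[a>6](U) → 1
  S → 5
  (σ[a>6](U) ⋈[a=f] S) → 2

|E| = 2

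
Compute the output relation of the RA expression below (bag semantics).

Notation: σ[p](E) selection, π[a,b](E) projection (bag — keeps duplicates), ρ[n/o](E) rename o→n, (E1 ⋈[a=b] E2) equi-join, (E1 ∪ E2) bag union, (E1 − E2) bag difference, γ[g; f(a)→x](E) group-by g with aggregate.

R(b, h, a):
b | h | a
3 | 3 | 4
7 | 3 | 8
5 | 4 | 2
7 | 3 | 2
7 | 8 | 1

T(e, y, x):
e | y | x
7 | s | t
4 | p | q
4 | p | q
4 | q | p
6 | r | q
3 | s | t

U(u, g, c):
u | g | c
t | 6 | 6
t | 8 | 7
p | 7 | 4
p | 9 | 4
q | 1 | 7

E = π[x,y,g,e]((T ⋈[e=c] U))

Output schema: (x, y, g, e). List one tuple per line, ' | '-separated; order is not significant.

Per-node cardinality:
  T → 6
  U → 5
  (T ⋈[e=c] U) → 9
  π[x,y,g,e]((T ⋈[e=c] U)) → 9

== RESULT ==
x | y | g | e
p | q | 7 | 4
p | q | 9 | 4
q | p | 7 | 4
q | p | 7 | 4
q | p | 9 | 4
q | p | 9 | 4
q | r | 6 | 6
t | s | 1 | 7
t | s | 8 | 7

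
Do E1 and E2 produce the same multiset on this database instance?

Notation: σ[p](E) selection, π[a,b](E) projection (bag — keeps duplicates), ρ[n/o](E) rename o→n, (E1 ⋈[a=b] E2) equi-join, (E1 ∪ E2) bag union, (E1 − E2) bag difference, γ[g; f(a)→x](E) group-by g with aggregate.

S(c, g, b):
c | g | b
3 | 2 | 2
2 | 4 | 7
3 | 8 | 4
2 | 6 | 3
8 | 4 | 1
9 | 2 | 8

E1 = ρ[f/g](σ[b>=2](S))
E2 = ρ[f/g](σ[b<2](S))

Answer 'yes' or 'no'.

E1 row counts bottom-up:
  S → 6
  σ[b>=2](S) → 5
  ρ[f/g](σ[b>=2](S)) → 5
E2 row counts bottom-up:
  S → 6
  σ[b<2](S) → 1
  ρ[f/g](σ[b<2](S)) → 1

E1 result:
c | f | b
2 | 4 | 7
2 | 6 | 3
3 | 2 | 2
3 | 8 | 4
9 | 2 | 8
E2 result:
c | f | b
8 | 4 | 1
Witness: (3, 8, 4) appears 1× in E1 but 0× in E2.

no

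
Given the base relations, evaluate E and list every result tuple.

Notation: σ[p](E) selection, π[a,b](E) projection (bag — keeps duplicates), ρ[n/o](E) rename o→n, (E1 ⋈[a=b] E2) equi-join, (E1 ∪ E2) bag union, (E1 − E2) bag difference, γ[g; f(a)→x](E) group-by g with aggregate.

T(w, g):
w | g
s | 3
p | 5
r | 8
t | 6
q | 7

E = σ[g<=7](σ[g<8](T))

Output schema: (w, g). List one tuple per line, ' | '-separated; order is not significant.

Stepwise |·|:
  T → 5
  σ[g<8](T) → 4
  σ[g<=7](σ[g<8](T)) → 4

== RESULT ==
w | g
p | 5
q | 7
s | 3
t | 6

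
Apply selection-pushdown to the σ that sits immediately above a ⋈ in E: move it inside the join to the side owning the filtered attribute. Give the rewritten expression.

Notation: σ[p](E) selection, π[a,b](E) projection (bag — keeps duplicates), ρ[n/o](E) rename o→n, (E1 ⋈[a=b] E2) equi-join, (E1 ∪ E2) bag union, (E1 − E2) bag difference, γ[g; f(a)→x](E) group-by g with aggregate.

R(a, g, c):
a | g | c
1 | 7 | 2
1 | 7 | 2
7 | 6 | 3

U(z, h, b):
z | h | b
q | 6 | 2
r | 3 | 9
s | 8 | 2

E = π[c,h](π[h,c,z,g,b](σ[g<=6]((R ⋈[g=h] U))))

σ filters on g, owned by the left side.
E' = π[c,h](π[h,c,z,g,b]((σ[g<=6](R) ⋈[g=h] U)))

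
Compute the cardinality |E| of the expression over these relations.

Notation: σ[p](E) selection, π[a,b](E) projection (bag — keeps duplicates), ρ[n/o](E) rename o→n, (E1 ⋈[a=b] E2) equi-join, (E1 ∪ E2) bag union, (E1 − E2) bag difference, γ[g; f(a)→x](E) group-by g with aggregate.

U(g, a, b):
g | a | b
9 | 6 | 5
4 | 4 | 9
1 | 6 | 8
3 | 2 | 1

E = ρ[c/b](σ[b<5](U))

Subexpression sizes:
  U → 4
  σ[b<5](U) → 1
  ρ[c/b](σ[b<5](U)) → 1

|E| = 1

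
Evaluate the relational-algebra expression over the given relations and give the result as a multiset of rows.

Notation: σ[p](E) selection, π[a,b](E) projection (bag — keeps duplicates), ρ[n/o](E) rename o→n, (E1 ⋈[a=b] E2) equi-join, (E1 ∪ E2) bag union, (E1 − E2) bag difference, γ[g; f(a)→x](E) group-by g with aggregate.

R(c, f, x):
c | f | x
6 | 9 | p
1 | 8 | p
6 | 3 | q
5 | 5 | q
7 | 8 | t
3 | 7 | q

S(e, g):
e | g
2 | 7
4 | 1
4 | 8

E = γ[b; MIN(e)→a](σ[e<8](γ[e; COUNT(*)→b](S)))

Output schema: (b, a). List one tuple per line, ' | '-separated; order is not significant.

Per-node cardinality:
  S → 3
  γ[e; COUNT(*)→b](S) → 2
  σ[e<8](γ[e; COUNT(*)→b](S)) → 2
  γ[b; MIN(e)→a](σ[e<8](γ[e; COUNT(*)→b](S))) → 2

== RESULT ==
b | a
1 | 2
2 | 4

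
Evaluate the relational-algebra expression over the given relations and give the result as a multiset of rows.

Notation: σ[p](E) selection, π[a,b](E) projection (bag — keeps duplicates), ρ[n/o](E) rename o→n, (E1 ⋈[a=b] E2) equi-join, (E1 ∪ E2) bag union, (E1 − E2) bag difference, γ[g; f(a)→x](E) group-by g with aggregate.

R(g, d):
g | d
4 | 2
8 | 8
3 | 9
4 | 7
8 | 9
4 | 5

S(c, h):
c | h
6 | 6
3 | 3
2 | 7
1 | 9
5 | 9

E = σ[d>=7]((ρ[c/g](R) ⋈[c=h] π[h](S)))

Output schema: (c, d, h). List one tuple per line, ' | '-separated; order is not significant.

Subexpression sizes:
  R → 6
  ρ[c/g](R) → 6
  S → 5
  π[h](S) → 5
  (ρ[c/g](R) ⋈[c=h] π[h](S)) → 1
  σ[d>=7]((ρ[c/g](R) ⋈[c=h] π[h](S))) → 1

== RESULT ==
c | d | h
3 | 9 | 3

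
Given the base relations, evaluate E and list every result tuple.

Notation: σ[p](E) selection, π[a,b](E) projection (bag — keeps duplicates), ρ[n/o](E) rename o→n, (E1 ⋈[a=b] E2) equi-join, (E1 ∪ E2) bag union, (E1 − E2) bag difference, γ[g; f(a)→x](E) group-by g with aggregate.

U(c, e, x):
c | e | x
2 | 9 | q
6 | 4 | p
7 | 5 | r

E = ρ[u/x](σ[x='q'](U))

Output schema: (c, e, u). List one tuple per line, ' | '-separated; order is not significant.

Stepwise |·|:
  U → 3
  σ[x='q'](U) → 1
  ρ[u/x](σ[x='q'](U)) → 1

== RESULT ==
c | e | u
2 | 9 | q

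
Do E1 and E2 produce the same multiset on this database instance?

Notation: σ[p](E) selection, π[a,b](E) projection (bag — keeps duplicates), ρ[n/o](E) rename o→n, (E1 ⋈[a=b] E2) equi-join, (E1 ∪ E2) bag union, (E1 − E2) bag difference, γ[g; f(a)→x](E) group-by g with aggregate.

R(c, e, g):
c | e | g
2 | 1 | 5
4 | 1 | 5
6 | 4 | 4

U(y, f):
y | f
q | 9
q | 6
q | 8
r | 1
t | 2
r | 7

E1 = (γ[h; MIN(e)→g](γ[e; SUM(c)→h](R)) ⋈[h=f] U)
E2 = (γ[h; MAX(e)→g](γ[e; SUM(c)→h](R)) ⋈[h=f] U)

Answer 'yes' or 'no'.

E1 subexpression sizes:
  R → 3
  γ[e; SUM(c)→h](R) → 2
  γ[h; MIN(e)→g](γ[e; SUM(c)→h](R)) → 1
  U → 6
  (γ[h; MIN(e)→g](γ[e; SUM(c)→h](R)) ⋈[h=f] U) → 1
E2 subexpression sizes:
  R → 3
  γ[e; SUM(c)→h](R) → 2
  γ[h; MAX(e)→g](γ[e; SUM(c)→h](R)) → 1
  U → 6
  (γ[h; MAX(e)→g](γ[e; SUM(c)→h](R)) ⋈[h=f] U) → 1

E1 result:
h | g | y | f
6 | 1 | q | 6
E2 result:
h | g | y | f
6 | 4 | q | 6
Witness: (6, 1, 'q', 6) appears 1× in E1 but 0× in E2.

no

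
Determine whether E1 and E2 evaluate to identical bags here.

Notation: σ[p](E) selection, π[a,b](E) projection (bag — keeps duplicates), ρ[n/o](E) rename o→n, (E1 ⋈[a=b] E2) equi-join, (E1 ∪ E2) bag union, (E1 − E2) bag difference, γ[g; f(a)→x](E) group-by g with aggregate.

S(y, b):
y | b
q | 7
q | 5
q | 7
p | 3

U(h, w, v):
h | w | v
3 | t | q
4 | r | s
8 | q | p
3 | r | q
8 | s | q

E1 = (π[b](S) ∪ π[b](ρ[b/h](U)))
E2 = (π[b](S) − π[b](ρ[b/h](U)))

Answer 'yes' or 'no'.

E1 per-node cardinality:
  S → 4
  π[b](S) → 4
  U → 5
  ρ[b/h](U) → 5
  π[b](ρ[b/h](U)) → 5
  (π[b](S) ∪ π[b](ρ[b/h](U))) → 9
E2 per-node cardinality:
  S → 4
  π[b](S) → 4
  U → 5
  ρ[b/h](U) → 5
  π[b](ρ[b/h](U)) → 5
  (π[b](S) − π[b](ρ[b/h](U))) → 3

E1 result:
b
3
3
3
4
5
7
7
8
8
E2 result:
b
5
7
7
Witness: (8,) appears 2× in E1 but 0× in E2.

no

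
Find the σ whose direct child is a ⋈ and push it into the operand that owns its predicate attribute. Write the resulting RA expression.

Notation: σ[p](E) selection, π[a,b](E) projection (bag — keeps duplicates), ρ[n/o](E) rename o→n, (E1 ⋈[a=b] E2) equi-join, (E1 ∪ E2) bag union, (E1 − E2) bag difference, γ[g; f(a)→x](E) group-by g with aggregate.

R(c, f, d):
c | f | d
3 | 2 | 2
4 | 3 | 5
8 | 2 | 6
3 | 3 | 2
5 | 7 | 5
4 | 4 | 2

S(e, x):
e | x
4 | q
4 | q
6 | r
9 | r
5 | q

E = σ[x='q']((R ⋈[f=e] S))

σ filters on x, owned by the right side.
E' = (R ⋈[f=e] σ[x='q'](S))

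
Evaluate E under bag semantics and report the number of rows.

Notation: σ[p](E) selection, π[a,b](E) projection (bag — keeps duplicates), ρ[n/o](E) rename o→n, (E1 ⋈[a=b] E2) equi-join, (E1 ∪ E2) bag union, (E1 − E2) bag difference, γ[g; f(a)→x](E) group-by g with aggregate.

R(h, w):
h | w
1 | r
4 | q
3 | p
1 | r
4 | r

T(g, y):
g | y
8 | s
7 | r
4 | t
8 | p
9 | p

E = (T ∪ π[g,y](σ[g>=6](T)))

Stepwise |·|:
  T → 5
  T → 5
  σ[g>=6](T) → 4
  π[g,y](σ[g>=6](T)) → 4
  (T ∪ π[g,y](σ[g>=6](T))) → 9

|E| = 9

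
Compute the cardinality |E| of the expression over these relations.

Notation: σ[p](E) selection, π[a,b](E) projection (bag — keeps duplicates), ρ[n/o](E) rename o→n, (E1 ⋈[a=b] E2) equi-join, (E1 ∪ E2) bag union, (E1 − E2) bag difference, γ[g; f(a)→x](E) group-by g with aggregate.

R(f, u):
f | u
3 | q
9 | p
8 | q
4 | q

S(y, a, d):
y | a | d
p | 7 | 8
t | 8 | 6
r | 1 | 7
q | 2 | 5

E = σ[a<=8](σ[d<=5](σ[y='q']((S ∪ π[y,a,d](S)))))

Stepwise |·|:
  S → 4
  S → 4
  π[y,a,d](S) → 4
  (S ∪ π[y,a,d](S)) → 8
  σ[y='q']((S ∪ π[y,a,d](S))) → 2
  σ[d<=5](σ[y='q']((S ∪ π[y,a,d](S)))) → 2
  σ[a<=8](σ[d<=5](σ[y='q']((S ∪ π[y,a,d](S))))) → 2

|E| = 2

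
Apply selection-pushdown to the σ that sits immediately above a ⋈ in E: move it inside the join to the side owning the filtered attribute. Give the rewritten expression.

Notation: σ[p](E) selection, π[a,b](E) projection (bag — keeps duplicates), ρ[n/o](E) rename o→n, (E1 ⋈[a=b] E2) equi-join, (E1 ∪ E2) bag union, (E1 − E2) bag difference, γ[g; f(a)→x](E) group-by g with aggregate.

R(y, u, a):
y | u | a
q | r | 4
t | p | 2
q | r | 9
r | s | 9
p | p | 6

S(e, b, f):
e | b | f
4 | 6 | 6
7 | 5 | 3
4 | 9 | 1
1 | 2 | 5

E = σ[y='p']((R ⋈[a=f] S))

σ filters on y, owned by the left side.
E' = (σ[y='p'](R) ⋈[a=f] S)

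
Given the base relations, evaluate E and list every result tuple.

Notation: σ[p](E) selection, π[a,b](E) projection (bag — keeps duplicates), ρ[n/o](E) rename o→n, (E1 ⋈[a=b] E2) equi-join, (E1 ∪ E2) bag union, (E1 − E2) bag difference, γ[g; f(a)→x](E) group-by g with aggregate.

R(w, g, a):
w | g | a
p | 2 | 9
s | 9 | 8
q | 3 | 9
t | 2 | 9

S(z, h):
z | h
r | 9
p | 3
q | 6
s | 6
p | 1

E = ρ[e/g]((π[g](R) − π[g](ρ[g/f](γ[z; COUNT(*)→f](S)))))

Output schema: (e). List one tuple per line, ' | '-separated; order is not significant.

Row counts bottom-up:
  R → 4
  π[g](R) → 4
  S → 5
  γ[z; COUNT(*)→f](S) → 4
  ρ[g/f](γ[z; COUNT(*)→f](S)) → 4
  π[g](ρ[g/f](γ[z; COUNT(*)→f](S))) → 4
  (π[g](R) − π[g](ρ[g/f](γ[z; COUNT(*)→f](S)))) → 3
  ρ[e/g]((π[g](R) − π[g](ρ[g/f](γ[z; COUNT(*)→f](S))))) → 3

== RESULT ==
e
2
3
9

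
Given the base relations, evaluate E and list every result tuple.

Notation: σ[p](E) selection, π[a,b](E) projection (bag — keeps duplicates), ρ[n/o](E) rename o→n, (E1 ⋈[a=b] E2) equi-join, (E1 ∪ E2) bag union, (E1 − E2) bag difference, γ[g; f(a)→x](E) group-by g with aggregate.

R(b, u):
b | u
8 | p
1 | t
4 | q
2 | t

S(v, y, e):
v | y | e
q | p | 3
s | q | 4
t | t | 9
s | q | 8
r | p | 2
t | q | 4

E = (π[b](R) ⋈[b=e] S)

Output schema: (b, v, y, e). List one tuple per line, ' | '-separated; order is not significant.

Per-node cardinality:
  R → 4
  π[b](R) → 4
  S → 6
  (π[b](R) ⋈[b=e] S) → 4

== RESULT ==
b | v | y | e
2 | r | p | 2
4 | s | q | 4
4 | t | q | 4
8 | s | q | 8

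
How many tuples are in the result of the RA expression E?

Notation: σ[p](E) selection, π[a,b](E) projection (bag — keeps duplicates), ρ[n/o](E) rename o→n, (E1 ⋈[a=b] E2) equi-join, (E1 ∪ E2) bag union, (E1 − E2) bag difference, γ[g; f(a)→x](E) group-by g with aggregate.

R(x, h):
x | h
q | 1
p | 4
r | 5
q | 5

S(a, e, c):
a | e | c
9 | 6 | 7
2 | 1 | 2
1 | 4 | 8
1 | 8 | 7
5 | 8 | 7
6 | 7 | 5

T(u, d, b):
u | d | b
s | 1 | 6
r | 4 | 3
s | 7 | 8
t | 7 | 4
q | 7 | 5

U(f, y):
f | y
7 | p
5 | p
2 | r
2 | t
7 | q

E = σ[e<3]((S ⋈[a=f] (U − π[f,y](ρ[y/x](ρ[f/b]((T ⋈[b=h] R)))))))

Subexpression sizes:
  S → 6
  U → 5
  T → 5
  R → 4
  (T ⋈[b=h] R) → 3
  ρ[f/b]((T ⋈[b=h] R)) → 3
  ρ[y/x](ρ[f/b]((T ⋈[b=h] R))) → 3
  π[f,y](ρ[y/x](ρ[f/b]((T ⋈[b=h] R)))) → 3
  (U − π[f,y](ρ[y/x](ρ[f/b]((T ⋈[b=h] R))))) → 5
  (S ⋈[a=f] (U − π[f,y](ρ[y/x](ρ[f/b]((T ⋈[b=h] R)))))) → 3
  σ[e<3]((S ⋈[a=f] (U − π[f,y](ρ[y/x](ρ[f/b]((T ⋈[b=h] R))))))) → 2

|E| = 2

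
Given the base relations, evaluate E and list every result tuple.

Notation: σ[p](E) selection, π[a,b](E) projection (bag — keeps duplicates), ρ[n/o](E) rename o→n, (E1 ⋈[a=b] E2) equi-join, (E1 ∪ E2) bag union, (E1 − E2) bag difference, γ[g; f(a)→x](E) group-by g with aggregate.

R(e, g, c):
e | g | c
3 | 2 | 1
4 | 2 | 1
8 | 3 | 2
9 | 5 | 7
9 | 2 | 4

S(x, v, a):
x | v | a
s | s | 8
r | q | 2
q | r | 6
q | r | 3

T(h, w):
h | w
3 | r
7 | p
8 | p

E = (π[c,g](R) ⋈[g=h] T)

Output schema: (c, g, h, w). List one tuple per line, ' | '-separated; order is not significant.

Subexpression sizes:
  R → 5
  π[c,g](R) → 5
  T → 3
  (π[c,g](R) ⋈[g=h] T) → 1

== RESULT ==
c | g | h | w
2 | 3 | 3 | r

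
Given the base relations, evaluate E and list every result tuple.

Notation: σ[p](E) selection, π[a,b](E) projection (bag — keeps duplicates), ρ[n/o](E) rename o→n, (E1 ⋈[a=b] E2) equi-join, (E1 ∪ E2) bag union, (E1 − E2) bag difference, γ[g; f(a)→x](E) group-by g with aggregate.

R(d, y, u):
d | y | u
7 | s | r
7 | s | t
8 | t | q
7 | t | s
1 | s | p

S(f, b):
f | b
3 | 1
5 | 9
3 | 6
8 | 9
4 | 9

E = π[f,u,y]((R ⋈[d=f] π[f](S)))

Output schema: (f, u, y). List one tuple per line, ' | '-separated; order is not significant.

Stepwise |·|:
  R → 5
  S → 5
  π[f](S) → 5
  (R ⋈[d=f] π[f](S)) → 1
  π[f,u,y]((R ⋈[d=f] π[f](S))) → 1

== RESULT ==
f | u | y
8 | q | t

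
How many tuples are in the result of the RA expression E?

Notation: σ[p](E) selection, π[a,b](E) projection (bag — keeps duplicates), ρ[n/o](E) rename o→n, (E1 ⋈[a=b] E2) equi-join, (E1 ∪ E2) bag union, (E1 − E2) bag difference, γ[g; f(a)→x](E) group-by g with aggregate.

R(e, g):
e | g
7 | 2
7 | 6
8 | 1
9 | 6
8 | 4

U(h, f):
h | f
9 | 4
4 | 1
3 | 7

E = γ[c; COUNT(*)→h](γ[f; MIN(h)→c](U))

Stepwise |·|:
  U → 3
  γ[f; MIN(h)→c](U) → 3
  γ[c; COUNT(*)→h](γ[f; MIN(h)→c](U)) → 3

|E| = 3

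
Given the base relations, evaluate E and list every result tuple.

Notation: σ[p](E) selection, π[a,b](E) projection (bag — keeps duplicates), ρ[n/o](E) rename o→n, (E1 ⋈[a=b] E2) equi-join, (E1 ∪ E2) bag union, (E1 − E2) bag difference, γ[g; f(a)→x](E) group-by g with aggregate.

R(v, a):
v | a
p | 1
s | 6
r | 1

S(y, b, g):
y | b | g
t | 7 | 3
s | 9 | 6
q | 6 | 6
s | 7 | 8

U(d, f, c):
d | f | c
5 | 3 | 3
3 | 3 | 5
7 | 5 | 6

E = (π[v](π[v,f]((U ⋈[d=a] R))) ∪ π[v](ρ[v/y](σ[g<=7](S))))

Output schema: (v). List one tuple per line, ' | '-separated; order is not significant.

Per-node cardinality:
  U → 3
  R → 3
  (U ⋈[d=a] R) → 0
  π[v,f]((U ⋈[d=a] R)) → 0
  π[v](π[v,f]((U ⋈[d=a] R))) → 0
  S → 4
  σ[g<=7](S) → 3
  ρ[v/y](σ[g<=7](S)) → 3
  π[v](ρ[v/y](σ[g<=7](S))) → 3
  (π[v](π[v,f]((U ⋈[d=a] R))) ∪ π[v](ρ[v/y](σ[g<=7](S)))) → 3

== RESULT ==
v
q
s
t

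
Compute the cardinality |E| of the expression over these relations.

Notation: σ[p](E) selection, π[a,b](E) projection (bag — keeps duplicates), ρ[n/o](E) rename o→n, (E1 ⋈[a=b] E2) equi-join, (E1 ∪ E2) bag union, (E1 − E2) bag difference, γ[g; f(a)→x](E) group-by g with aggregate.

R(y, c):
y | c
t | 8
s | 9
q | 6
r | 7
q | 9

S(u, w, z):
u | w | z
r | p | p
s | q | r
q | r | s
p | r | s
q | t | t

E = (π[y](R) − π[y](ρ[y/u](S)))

Per-node cardinality:
  R → 5
  π[y](R) → 5
  S → 5
  ρ[y/u](S) → 5
  π[y](ρ[y/u](S)) → 5
  (π[y](R) − π[y](ρ[y/u](S))) → 1

|E| = 1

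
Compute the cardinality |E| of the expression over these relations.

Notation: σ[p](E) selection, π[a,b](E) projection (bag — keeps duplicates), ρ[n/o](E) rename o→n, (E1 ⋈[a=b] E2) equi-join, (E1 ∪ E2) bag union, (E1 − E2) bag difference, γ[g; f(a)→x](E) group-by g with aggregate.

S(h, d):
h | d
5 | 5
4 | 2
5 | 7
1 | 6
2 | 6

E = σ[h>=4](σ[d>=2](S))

Stepwise |·|:
  S → 5
  σ[d>=2](S) → 5
  σ[h>=4](σ[d>=2](S)) → 3

|E| = 3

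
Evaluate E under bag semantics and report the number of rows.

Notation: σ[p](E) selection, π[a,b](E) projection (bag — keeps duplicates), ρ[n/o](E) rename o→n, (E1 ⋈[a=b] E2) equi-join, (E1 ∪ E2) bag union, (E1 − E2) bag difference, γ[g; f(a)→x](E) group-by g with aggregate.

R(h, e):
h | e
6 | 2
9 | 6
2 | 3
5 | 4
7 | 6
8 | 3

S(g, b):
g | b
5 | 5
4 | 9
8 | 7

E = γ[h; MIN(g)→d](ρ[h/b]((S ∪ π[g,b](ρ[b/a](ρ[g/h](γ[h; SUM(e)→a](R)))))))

Subexpression sizes:
  S → 3
  R → 6
  γ[h; SUM(e)→a](R) → 6
  ρ[g/h](γ[h; SUM(e)→a](R)) → 6
  ρ[b/a](ρ[g/h](γ[h; SUM(e)→a](R))) → 6
  π[g,b](ρ[b/a](ρ[g/h](γ[h; SUM(e)→a](R)))) → 6
  (S ∪ π[g,b](ρ[b/a](ρ[g/h](γ[h; SUM(e)→a](R))))) → 9
  ρ[h/b]((S ∪ π[g,b](ρ[b/a](ρ[g/h](γ[h; SUM(e)→a](R)))))) → 9
  γ[h; MIN(g)→d](ρ[h/b]((S ∪ π[g,b](ρ[b/a](ρ[g/h](γ[h; SUM(e)→a](R))))))) → 7

|E| = 7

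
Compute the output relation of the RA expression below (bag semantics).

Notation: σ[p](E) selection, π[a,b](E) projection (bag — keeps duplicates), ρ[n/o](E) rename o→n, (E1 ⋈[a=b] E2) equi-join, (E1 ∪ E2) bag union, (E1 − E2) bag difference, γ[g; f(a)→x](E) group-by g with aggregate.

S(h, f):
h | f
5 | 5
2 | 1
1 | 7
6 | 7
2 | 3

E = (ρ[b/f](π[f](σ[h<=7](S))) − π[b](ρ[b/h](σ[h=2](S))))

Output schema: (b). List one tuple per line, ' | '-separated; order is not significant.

Stepwise |·|:
  S → 5
  σ[h<=7](S) → 5
  π[f](σ[h<=7](S)) → 5
  ρ[b/f](π[f](σ[h<=7](S))) → 5
  S → 5
  σ[h=2](S) → 2
  ρ[b/h](σ[h=2](S)) → 2
  π[b](ρ[b/h](σ[h=2](S))) → 2
  (ρ[b/f](π[f](σ[h<=7](S))) − π[b](ρ[b/h](σ[h=2](S)))) → 5

== RESULT ==
b
1
3
5
7
7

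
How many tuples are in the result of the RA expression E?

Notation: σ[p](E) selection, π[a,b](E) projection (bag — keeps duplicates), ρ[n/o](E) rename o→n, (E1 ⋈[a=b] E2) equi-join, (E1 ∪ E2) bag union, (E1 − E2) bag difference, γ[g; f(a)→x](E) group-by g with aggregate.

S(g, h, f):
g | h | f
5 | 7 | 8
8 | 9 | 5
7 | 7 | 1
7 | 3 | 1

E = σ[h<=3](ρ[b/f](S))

Subexpression sizes:
  S → 4
  ρ[b/f](S) → 4
  σ[h<=3](ρ[b/f](S)) → 1

|E| = 1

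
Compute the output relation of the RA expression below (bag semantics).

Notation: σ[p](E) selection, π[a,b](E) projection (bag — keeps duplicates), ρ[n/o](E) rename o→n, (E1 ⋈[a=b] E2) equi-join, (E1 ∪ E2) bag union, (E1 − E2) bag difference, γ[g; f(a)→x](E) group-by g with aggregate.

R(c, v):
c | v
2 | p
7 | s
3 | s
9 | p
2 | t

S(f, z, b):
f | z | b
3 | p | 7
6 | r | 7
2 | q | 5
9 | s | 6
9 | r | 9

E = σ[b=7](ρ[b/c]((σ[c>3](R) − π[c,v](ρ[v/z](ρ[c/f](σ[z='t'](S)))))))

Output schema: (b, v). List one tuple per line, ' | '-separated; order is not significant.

Subexpression sizes:
  R → 5
  σ[c>3](R) → 2
  S → 5
  σ[z='t'](S) → 0
  ρ[c/f](σ[z='t'](S)) → 0
  ρ[v/z](ρ[c/f](σ[z='t'](S))) → 0
  π[c,v](ρ[v/z](ρ[c/f](σ[z='t'](S)))) → 0
  (σ[c>3](R) − π[c,v](ρ[v/z](ρ[c/f](σ[z='t'](S))))) → 2
  ρ[b/c]((σ[c>3](R) − π[c,v](ρ[v/z](ρ[c/f](σ[z='t'](S)))))) → 2
  σ[b=7](ρ[b/c]((σ[c>3](R) − π[c,v](ρ[v/z](ρ[c/f](σ[z='t'](S))))))) → 1

== RESULT ==
b | v
7 | s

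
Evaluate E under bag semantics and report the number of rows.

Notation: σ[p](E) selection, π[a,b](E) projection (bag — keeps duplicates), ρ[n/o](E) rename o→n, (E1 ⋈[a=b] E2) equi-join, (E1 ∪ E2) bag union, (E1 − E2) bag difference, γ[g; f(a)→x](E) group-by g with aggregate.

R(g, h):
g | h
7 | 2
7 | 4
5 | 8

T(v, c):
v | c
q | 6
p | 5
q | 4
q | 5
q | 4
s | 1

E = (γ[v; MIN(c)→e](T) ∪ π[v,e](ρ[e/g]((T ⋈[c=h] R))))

Stepwise |·|:
  T → 6
  γ[v; MIN(c)→e](T) → 3
  T → 6
  R → 3
  (T ⋈[c=h] R) → 2
  ρ[e/g]((T ⋈[c=h] R)) → 2
  π[v,e](ρ[e/g]((T ⋈[c=h] R))) → 2
  (γ[v; MIN(c)→e](T) ∪ π[v,e](ρ[e/g]((T ⋈[c=h] R)))) → 5

|E| = 5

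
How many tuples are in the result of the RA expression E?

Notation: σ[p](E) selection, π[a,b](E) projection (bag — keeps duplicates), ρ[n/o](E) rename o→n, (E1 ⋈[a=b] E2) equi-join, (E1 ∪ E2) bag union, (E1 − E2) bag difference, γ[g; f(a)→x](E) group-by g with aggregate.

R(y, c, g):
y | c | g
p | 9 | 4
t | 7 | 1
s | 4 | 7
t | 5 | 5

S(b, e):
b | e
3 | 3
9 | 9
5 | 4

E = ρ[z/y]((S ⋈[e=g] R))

Row counts bottom-up:
  S → 3
  R → 4
  (S ⋈[e=g] R) → 1
  ρ[z/y]((S ⋈[e=g] R)) → 1

|E| = 1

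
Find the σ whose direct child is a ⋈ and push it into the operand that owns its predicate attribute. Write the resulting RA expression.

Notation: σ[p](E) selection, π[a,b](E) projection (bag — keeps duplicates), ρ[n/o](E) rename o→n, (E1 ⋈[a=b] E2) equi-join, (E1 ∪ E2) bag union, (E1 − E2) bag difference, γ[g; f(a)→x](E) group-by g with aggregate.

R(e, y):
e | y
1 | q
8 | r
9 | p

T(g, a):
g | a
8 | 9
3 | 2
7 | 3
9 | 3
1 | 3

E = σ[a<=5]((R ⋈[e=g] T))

σ filters on a, owned by the right side.
E' = (R ⋈[e=g] σ[a<=5](T))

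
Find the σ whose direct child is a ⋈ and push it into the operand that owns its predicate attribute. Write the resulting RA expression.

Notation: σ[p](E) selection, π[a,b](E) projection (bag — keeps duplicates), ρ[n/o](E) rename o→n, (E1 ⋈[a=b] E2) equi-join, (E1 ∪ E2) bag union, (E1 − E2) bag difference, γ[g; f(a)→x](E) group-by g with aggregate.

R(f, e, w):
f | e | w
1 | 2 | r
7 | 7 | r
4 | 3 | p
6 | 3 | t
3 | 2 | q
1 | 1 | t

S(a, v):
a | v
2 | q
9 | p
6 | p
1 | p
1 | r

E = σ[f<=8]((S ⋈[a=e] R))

σ filters on f, owned by the right side.
E' = (S ⋈[a=e] σ[f<=8](R))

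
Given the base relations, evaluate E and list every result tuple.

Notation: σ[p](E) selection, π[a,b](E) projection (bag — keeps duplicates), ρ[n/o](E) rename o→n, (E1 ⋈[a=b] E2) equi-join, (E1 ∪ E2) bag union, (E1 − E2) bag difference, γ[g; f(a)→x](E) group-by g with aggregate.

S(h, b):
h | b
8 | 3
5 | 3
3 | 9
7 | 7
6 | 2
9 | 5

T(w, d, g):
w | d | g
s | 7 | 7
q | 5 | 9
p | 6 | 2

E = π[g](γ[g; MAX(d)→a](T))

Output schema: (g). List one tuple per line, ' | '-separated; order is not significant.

Stepwise |·|:
  T → 3
  γ[g; MAX(d)→a](T) → 3
  π[g](γ[g; MAX(d)→a](T)) → 3

== RESULT ==
g
2
7
9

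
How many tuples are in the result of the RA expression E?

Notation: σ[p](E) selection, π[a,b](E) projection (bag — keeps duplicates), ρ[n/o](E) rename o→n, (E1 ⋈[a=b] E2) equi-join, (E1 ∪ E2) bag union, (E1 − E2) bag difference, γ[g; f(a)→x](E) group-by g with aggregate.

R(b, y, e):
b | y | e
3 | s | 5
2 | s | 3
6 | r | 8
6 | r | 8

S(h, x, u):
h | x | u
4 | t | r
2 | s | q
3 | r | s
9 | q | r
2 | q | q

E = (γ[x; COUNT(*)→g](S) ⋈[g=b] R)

Row counts bottom-up:
  S → 5
  γ[x; COUNT(*)→g](S) → 4
  R → 4
  (γ[x; COUNT(*)→g](S) ⋈[g=b] R) → 1

|E| = 1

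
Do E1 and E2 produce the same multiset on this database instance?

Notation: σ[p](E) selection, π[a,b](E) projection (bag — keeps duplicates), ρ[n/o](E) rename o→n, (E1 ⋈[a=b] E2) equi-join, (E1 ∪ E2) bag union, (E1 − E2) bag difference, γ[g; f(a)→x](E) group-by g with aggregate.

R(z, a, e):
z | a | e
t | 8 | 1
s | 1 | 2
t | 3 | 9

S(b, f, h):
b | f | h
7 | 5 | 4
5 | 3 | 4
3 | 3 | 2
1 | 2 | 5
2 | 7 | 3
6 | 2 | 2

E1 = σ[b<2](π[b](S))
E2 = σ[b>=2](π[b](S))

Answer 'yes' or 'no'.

E1 subexpression sizes:
  S → 6
  π[b](S) → 6
  σ[b<2](π[b](S)) → 1
E2 subexpression sizes:
  S → 6
  π[b](S) → 6
  σ[b>=2](π[b](S)) → 5

E1 result:
b
1
E2 result:
b
2
3
5
6
7
Witness: (6,) appears 0× in E1 but 1× in E2.

no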